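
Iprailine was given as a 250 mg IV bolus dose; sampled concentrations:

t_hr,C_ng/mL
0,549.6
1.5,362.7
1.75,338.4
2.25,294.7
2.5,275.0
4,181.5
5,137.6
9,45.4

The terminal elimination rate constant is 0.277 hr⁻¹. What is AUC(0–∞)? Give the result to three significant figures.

Trapezoidal AUC_0→9:
  [0→1.5]: (549.6+362.7)/2 × 1.5 = 684.225
  [1.5→1.75]: (362.7+338.4)/2 × 0.25 = 87.6375
  [1.75→2.25]: (338.4+294.7)/2 × 0.5 = 158.275
  [2.25→2.5]: (294.7+275.0)/2 × 0.25 = 71.2125
  [2.5→4]: (275.0+181.5)/2 × 1.5 = 342.375
  [4→5]: (181.5+137.6)/2 × 1 = 159.55
  [5→9]: (137.6+45.4)/2 × 4 = 366.0
  Sum = 1869.275 ng/mL·hr
Extrapolated tail: C_last / k_e = 45.4 / 0.277 = 163.899
AUC_0→∞ = 1869.275 + 163.899 = 2033.174 ng/mL·hr

AUC = 2030 ng/mL·hr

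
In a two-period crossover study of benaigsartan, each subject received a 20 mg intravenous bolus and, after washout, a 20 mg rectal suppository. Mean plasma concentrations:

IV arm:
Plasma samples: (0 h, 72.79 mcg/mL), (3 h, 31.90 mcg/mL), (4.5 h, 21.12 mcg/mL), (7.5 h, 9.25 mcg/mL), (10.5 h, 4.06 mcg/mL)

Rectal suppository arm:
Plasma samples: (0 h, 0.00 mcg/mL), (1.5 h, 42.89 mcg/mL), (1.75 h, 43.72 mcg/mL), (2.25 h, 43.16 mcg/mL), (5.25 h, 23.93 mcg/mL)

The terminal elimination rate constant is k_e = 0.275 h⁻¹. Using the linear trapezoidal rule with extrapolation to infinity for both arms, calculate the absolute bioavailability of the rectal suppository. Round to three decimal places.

F = 0.911

Trapezoidal AUC_0→10.5 (IV):
  [0→3]: (72.79+31.90)/2 × 3 = 157.035
  [3→4.5]: (31.90+21.12)/2 × 1.5 = 39.765
  [4.5→7.5]: (21.12+9.25)/2 × 3 = 45.555
  [7.5→10.5]: (9.25+4.06)/2 × 3 = 19.965
  Sum = 262.32 mcg/mL·h
IV tail: 4.06/0.275 = 14.764; AUC_iv,0→∞ = 262.32 + 14.764 = 277.084 mcg/mL·h
Trapezoidal AUC_0→5.25 (rectal suppository):
  [0→1.5]: (0.00+42.89)/2 × 1.5 = 32.1675
  [1.5→1.75]: (42.89+43.72)/2 × 0.25 = 10.82625
  [1.75→2.25]: (43.72+43.16)/2 × 0.5 = 21.72
  [2.25→5.25]: (43.16+23.93)/2 × 3 = 100.635
  Sum = 165.34875 mcg/mL·h
rectal suppository tail: 23.93/0.275 = 87.018; AUC_ev,0→∞ = 165.34875 + 87.018 = 252.36675 mcg/mL·h
F = (AUC_ev/D_ev)/(AUC_iv/D_iv) = (252.36675/20)/(277.084/20) = 12.6183/13.8542 = 0.9108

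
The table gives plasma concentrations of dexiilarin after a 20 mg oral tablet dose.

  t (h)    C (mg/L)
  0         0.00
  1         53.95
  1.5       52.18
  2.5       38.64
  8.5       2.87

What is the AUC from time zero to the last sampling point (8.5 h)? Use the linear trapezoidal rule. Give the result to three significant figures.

AUC = 223 mg/L·h

Trapezoidal AUC_0→8.5:
  [0→1]: (0.00+53.95)/2 × 1 = 26.975
  [1→1.5]: (53.95+52.18)/2 × 0.5 = 26.5325
  [1.5→2.5]: (52.18+38.64)/2 × 1 = 45.41
  [2.5→8.5]: (38.64+2.87)/2 × 6 = 124.53
  Sum = 223.4475 mg/L·h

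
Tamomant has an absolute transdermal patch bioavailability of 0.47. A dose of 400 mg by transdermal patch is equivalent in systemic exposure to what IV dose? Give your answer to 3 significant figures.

Systemic exposure from an extravascular dose = F × D_ev, so the equivalent IV dose is F × D_ev.
D_iv = F × D_ev = 0.47 × 400 = 188 mg

D_iv = 188 mg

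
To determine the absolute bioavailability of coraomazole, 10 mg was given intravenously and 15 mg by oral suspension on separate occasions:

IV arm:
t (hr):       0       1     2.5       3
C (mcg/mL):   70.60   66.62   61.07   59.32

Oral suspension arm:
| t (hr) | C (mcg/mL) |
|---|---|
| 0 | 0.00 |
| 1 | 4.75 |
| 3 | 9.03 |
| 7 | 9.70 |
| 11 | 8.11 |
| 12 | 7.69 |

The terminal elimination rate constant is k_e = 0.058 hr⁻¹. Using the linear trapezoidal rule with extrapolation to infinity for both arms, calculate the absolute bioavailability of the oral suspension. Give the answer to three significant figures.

F = 0.126

Trapezoidal AUC_0→3 (IV):
  [0→1]: (70.60+66.62)/2 × 1 = 68.61
  [1→2.5]: (66.62+61.07)/2 × 1.5 = 95.7675
  [2.5→3]: (61.07+59.32)/2 × 0.5 = 30.0975
  Sum = 194.475 mcg/mL·hr
IV tail: 59.32/0.058 = 1022.759; AUC_iv,0→∞ = 194.475 + 1022.759 = 1217.234 mcg/mL·hr
Trapezoidal AUC_0→12 (oral suspension):
  [0→1]: (0.00+4.75)/2 × 1 = 2.375
  [1→3]: (4.75+9.03)/2 × 2 = 13.78
  [3→7]: (9.03+9.70)/2 × 4 = 37.46
  [7→11]: (9.70+8.11)/2 × 4 = 35.62
  [11→12]: (8.11+7.69)/2 × 1 = 7.9
  Sum = 97.135 mcg/mL·hr
oral suspension tail: 7.69/0.058 = 132.586; AUC_ev,0→∞ = 97.135 + 132.586 = 229.721 mcg/mL·hr
F = (AUC_ev/D_ev)/(AUC_iv/D_iv) = (229.721/15)/(1217.234/10) = 15.3147/121.7234 = 0.1258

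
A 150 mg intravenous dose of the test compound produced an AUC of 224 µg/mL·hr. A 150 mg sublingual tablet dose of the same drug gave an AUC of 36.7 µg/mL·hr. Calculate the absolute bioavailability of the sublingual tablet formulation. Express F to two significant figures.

F = 0.16

F = (AUC_ev / D_ev) / (AUC_iv / D_iv)
  = (36.7/150) / (224/150)
  = 0.244667 / 1.49333 = 0.1638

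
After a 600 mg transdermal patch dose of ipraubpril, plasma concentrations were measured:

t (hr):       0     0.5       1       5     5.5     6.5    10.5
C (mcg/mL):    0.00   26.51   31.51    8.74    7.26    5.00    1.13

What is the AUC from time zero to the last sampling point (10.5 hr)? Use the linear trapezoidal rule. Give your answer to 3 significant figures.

Trapezoidal AUC_0→10.5:
  [0→0.5]: (0.00+26.51)/2 × 0.5 = 6.6275
  [0.5→1]: (26.51+31.51)/2 × 0.5 = 14.505
  [1→5]: (31.51+8.74)/2 × 4 = 80.5
  [5→5.5]: (8.74+7.26)/2 × 0.5 = 4.0
  [5.5→6.5]: (7.26+5.00)/2 × 1 = 6.13
  [6.5→10.5]: (5.00+1.13)/2 × 4 = 12.26
  Sum = 124.0225 mcg/mL·hr

AUC = 124 mcg/mL·hr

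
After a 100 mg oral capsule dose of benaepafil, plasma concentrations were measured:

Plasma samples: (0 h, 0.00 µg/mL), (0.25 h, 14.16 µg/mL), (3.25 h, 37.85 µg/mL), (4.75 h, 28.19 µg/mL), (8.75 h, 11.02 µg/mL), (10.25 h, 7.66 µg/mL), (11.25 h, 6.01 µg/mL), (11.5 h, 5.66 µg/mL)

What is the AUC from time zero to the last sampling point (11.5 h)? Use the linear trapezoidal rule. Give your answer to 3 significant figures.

AUC = 230 µg/mL·h

Trapezoidal AUC_0→11.5:
  [0→0.25]: (0.00+14.16)/2 × 0.25 = 1.77
  [0.25→3.25]: (14.16+37.85)/2 × 3 = 78.015
  [3.25→4.75]: (37.85+28.19)/2 × 1.5 = 49.53
  [4.75→8.75]: (28.19+11.02)/2 × 4 = 78.42
  [8.75→10.25]: (11.02+7.66)/2 × 1.5 = 14.01
  [10.25→11.25]: (7.66+6.01)/2 × 1 = 6.835
  [11.25→11.5]: (6.01+5.66)/2 × 0.25 = 1.45875
  Sum = 230.03875 µg/mL·h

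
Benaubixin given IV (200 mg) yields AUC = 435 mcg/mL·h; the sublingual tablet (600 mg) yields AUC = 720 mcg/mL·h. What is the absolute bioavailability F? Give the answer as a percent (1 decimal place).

F = (AUC_ev / D_ev) / (AUC_iv / D_iv)
  = (720/600) / (435/200)
  = 1.2 / 2.175 = 0.5517
  = 55.17%

F = 55.2%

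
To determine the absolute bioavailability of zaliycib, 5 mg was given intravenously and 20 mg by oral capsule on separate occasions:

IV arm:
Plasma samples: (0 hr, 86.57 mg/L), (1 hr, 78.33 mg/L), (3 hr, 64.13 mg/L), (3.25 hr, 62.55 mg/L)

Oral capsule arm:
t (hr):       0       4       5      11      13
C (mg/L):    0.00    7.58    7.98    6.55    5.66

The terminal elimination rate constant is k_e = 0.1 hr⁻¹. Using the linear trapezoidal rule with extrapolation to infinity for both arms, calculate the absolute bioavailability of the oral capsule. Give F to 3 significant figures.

Trapezoidal AUC_0→3.25 (IV):
  [0→1]: (86.57+78.33)/2 × 1 = 82.45
  [1→3]: (78.33+64.13)/2 × 2 = 142.46
  [3→3.25]: (64.13+62.55)/2 × 0.25 = 15.835
  Sum = 240.745 mg/L·hr
IV tail: 62.55/0.1 = 625.500; AUC_iv,0→∞ = 240.745 + 625.500 = 866.245 mg/L·hr
Trapezoidal AUC_0→13 (oral capsule):
  [0→4]: (0.00+7.58)/2 × 4 = 15.16
  [4→5]: (7.58+7.98)/2 × 1 = 7.78
  [5→11]: (7.98+6.55)/2 × 6 = 43.59
  [11→13]: (6.55+5.66)/2 × 2 = 12.21
  Sum = 78.74 mg/L·hr
oral capsule tail: 5.66/0.1 = 56.600; AUC_ev,0→∞ = 78.74 + 56.600 = 135.34 mg/L·hr
F = (AUC_ev/D_ev)/(AUC_iv/D_iv) = (135.34/20)/(866.245/5) = 6.767/173.249 = 0.0391

F = 0.0391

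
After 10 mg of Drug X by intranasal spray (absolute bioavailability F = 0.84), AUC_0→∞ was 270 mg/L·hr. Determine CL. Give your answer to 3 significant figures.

CL = F × Dose / AUC_0→∞
   = 0.84 × 10 / 270 = 0.0311111 L/hr

CL = 0.0311 L/hr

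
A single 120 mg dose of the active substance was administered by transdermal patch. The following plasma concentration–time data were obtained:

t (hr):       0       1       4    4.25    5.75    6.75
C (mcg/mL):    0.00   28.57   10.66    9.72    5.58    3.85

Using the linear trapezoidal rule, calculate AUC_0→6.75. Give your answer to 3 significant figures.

AUC = 91.9 mcg/mL·hr

Trapezoidal AUC_0→6.75:
  [0→1]: (0.00+28.57)/2 × 1 = 14.285
  [1→4]: (28.57+10.66)/2 × 3 = 58.845
  [4→4.25]: (10.66+9.72)/2 × 0.25 = 2.5475
  [4.25→5.75]: (9.72+5.58)/2 × 1.5 = 11.475
  [5.75→6.75]: (5.58+3.85)/2 × 1 = 4.715
  Sum = 91.8675 mcg/mL·hr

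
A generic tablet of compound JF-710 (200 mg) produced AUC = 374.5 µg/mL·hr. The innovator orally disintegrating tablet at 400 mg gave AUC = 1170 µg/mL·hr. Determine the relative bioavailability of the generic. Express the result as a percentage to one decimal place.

F_rel = (AUC_test/D_test) / (AUC_ref/D_ref)
      = (374.5/200) / (1170/400)
      = 1.8725 / 2.925 = 0.6402 = 64.02%

F_rel = 64.0%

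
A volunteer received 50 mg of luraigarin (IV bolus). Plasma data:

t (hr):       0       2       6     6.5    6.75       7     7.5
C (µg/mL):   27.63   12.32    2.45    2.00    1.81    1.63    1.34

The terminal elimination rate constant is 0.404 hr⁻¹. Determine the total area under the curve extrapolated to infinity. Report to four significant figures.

AUC = 75.57 µg/mL·hr

Trapezoidal AUC_0→7.5:
  [0→2]: (27.63+12.32)/2 × 2 = 39.95
  [2→6]: (12.32+2.45)/2 × 4 = 29.54
  [6→6.5]: (2.45+2.00)/2 × 0.5 = 1.1125
  [6.5→6.75]: (2.00+1.81)/2 × 0.25 = 0.47625
  [6.75→7]: (1.81+1.63)/2 × 0.25 = 0.43
  [7→7.5]: (1.63+1.34)/2 × 0.5 = 0.7425
  Sum = 72.25125 µg/mL·hr
Extrapolated tail: C_last / k_e = 1.34 / 0.404 = 3.317
AUC_0→∞ = 72.25125 + 3.317 = 75.56825 µg/mL·hr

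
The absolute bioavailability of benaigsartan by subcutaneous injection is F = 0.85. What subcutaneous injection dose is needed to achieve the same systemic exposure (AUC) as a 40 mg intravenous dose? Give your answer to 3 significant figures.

D_subcutaneous = 47.1 mg

For equal systemic exposure: F × D_ev = D_iv
D_ev = D_iv / F = 40 / 0.85 = 47.0588 mg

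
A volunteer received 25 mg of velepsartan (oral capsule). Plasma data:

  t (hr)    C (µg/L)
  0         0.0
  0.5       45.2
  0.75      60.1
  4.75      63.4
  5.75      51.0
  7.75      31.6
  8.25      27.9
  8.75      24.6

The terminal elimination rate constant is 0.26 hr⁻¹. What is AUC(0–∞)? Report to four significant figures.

AUC = 533.9 µg/L·hr

Trapezoidal AUC_0→8.75:
  [0→0.5]: (0.0+45.2)/2 × 0.5 = 11.3
  [0.5→0.75]: (45.2+60.1)/2 × 0.25 = 13.1625
  [0.75→4.75]: (60.1+63.4)/2 × 4 = 247.0
  [4.75→5.75]: (63.4+51.0)/2 × 1 = 57.2
  [5.75→7.75]: (51.0+31.6)/2 × 2 = 82.6
  [7.75→8.25]: (31.6+27.9)/2 × 0.5 = 14.875
  [8.25→8.75]: (27.9+24.6)/2 × 0.5 = 13.125
  Sum = 439.2625 µg/L·hr
Extrapolated tail: C_last / k_e = 24.6 / 0.26 = 94.615
AUC_0→∞ = 439.2625 + 94.615 = 533.8775 µg/L·hr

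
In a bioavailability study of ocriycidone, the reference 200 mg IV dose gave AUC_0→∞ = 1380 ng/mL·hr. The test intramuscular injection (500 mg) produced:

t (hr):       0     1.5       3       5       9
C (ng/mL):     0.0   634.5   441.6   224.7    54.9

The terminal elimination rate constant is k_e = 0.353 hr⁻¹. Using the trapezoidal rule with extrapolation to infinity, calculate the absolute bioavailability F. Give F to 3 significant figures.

F = 0.772

Trapezoidal AUC_0→9 (intramuscular injection):
  [0→1.5]: (0.0+634.5)/2 × 1.5 = 475.875
  [1.5→3]: (634.5+441.6)/2 × 1.5 = 807.075
  [3→5]: (441.6+224.7)/2 × 2 = 666.3
  [5→9]: (224.7+54.9)/2 × 4 = 559.2
  Sum = 2508.45 ng/mL·hr
Tail: C_last/k_e = 54.9/0.353 = 155.524
AUC_0→∞ (intramuscular injection) = 2508.45 + 155.524 = 2663.974 ng/mL·hr
F = (AUC_ev/D_ev)/(AUC_iv/D_iv) = (2663.974/500)/(1380/200) = 5.327948/6.9 = 0.7722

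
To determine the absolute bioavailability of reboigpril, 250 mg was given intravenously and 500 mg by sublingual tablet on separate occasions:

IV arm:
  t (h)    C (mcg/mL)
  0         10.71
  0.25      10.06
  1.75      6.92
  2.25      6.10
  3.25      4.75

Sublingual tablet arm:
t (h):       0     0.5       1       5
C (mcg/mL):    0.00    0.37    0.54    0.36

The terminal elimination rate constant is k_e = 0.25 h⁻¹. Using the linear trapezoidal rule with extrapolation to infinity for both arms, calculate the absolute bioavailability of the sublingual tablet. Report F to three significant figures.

F = 0.0414

Trapezoidal AUC_0→3.25 (IV):
  [0→0.25]: (10.71+10.06)/2 × 0.25 = 2.59625
  [0.25→1.75]: (10.06+6.92)/2 × 1.5 = 12.735
  [1.75→2.25]: (6.92+6.10)/2 × 0.5 = 3.255
  [2.25→3.25]: (6.10+4.75)/2 × 1 = 5.425
  Sum = 24.01125 mcg/mL·h
IV tail: 4.75/0.25 = 19.000; AUC_iv,0→∞ = 24.01125 + 19.000 = 43.01125 mcg/mL·h
Trapezoidal AUC_0→5 (sublingual tablet):
  [0→0.5]: (0.00+0.37)/2 × 0.5 = 0.0925
  [0.5→1]: (0.37+0.54)/2 × 0.5 = 0.2275
  [1→5]: (0.54+0.36)/2 × 4 = 1.8
  Sum = 2.12 mcg/mL·h
sublingual tablet tail: 0.36/0.25 = 1.440; AUC_ev,0→∞ = 2.12 + 1.440 = 3.56 mcg/mL·h
F = (AUC_ev/D_ev)/(AUC_iv/D_iv) = (3.56/500)/(43.01125/250) = 0.00712/0.172045 = 0.0414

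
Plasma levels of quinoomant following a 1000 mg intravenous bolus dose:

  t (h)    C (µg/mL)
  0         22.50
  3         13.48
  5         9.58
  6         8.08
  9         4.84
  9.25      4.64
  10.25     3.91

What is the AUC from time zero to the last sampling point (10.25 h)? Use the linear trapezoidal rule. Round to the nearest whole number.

Trapezoidal AUC_0→10.25:
  [0→3]: (22.50+13.48)/2 × 3 = 53.97
  [3→5]: (13.48+9.58)/2 × 2 = 23.06
  [5→6]: (9.58+8.08)/2 × 1 = 8.83
  [6→9]: (8.08+4.84)/2 × 3 = 19.38
  [9→9.25]: (4.84+4.64)/2 × 0.25 = 1.185
  [9.25→10.25]: (4.64+3.91)/2 × 1 = 4.275
  Sum = 110.7 µg/mL·h

AUC = 111 µg/mL·h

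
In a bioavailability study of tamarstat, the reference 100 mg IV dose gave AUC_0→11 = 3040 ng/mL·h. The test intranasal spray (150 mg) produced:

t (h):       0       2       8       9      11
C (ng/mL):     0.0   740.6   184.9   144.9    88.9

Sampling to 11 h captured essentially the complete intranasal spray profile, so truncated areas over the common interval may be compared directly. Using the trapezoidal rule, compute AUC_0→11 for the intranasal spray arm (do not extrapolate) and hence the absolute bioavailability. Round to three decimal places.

Trapezoidal AUC_0→11 (intranasal spray):
  [0→2]: (0.0+740.6)/2 × 2 = 740.6
  [2→8]: (740.6+184.9)/2 × 6 = 2776.5
  [8→9]: (184.9+144.9)/2 × 1 = 164.9
  [9→11]: (144.9+88.9)/2 × 2 = 233.8
  Sum = 3915.8 ng/mL·h
F = (AUC_ev/D_ev)/(AUC_iv/D_iv) = (3915.8/150)/(3040/100) = 26.1053/30.4 = 0.8587

F = 0.859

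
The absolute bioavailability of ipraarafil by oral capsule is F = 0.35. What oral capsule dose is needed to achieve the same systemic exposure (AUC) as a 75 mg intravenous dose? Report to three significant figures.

D_oral = 214 mg

For equal systemic exposure: F × D_ev = D_iv
D_ev = D_iv / F = 75 / 0.35 = 214.286 mg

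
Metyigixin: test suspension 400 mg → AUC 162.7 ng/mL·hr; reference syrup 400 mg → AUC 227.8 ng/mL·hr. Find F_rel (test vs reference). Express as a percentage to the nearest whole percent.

F_rel = (AUC_test/D_test) / (AUC_ref/D_ref)
      = (162.7/400) / (227.8/400)
      = 0.40675 / 0.5695 = 0.7142 = 71.42%

F_rel = 71%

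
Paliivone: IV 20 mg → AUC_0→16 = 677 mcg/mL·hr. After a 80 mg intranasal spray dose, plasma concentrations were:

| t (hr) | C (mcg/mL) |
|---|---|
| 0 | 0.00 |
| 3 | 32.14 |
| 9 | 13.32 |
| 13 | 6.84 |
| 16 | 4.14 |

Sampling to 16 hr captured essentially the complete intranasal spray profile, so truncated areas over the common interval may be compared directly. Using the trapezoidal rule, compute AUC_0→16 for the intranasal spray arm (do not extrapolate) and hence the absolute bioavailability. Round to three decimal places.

Trapezoidal AUC_0→16 (intranasal spray):
  [0→3]: (0.00+32.14)/2 × 3 = 48.21
  [3→9]: (32.14+13.32)/2 × 6 = 136.38
  [9→13]: (13.32+6.84)/2 × 4 = 40.32
  [13→16]: (6.84+4.14)/2 × 3 = 16.47
  Sum = 241.38 mcg/mL·hr
F = (AUC_ev/D_ev)/(AUC_iv/D_iv) = (241.38/80)/(677/20) = 3.01725/33.85 = 0.0891

F = 0.089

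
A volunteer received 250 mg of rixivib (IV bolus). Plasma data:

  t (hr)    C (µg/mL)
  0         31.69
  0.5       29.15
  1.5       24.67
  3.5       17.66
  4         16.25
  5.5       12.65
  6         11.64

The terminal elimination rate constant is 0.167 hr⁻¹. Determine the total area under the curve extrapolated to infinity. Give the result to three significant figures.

AUC = 190 µg/mL·hr

Trapezoidal AUC_0→6:
  [0→0.5]: (31.69+29.15)/2 × 0.5 = 15.21
  [0.5→1.5]: (29.15+24.67)/2 × 1 = 26.91
  [1.5→3.5]: (24.67+17.66)/2 × 2 = 42.33
  [3.5→4]: (17.66+16.25)/2 × 0.5 = 8.4775
  [4→5.5]: (16.25+12.65)/2 × 1.5 = 21.675
  [5.5→6]: (12.65+11.64)/2 × 0.5 = 6.0725
  Sum = 120.675 µg/mL·hr
Extrapolated tail: C_last / k_e = 11.64 / 0.167 = 69.701
AUC_0→∞ = 120.675 + 69.701 = 190.376 µg/mL·hr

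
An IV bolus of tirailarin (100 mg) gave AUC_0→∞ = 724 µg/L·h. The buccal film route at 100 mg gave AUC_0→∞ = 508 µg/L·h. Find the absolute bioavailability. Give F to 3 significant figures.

F = (AUC_ev / D_ev) / (AUC_iv / D_iv)
  = (508/100) / (724/100)
  = 5.08 / 7.24 = 0.7017

F = 0.702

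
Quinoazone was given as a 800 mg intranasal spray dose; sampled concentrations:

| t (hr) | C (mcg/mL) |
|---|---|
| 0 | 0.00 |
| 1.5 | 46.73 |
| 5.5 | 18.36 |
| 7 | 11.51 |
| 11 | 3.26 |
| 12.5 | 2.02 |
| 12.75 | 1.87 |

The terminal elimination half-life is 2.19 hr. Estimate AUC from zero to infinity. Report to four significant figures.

Trapezoidal AUC_0→12.75:
  [0→1.5]: (0.00+46.73)/2 × 1.5 = 35.0475
  [1.5→5.5]: (46.73+18.36)/2 × 4 = 130.18
  [5.5→7]: (18.36+11.51)/2 × 1.5 = 22.4025
  [7→11]: (11.51+3.26)/2 × 4 = 29.54
  [11→12.5]: (3.26+2.02)/2 × 1.5 = 3.96
  [12.5→12.75]: (2.02+1.87)/2 × 0.25 = 0.48625
  Sum = 221.61625 mcg/mL·hr
k_e = ln2 / t½ = 0.693147 / 2.19 = 0.3165 hr^-1
Extrapolated tail: C_last / k_e = 1.87 / 0.3165 = 5.908
AUC_0→∞ = 221.61625 + 5.908 = 227.52425 mcg/mL·hr

AUC = 227.5 mcg/mL·hr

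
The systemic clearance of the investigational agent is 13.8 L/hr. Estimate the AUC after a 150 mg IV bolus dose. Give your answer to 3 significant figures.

AUC_0→∞ = Dose_iv / CL
        = 150 / 13.8 = 10.8696 mg/L·hr

AUC = 10.9 mg/L·hr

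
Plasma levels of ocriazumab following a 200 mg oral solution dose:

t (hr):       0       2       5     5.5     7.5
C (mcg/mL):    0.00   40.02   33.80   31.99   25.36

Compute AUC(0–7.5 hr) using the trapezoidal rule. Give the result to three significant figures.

Trapezoidal AUC_0→7.5:
  [0→2]: (0.00+40.02)/2 × 2 = 40.02
  [2→5]: (40.02+33.80)/2 × 3 = 110.73
  [5→5.5]: (33.80+31.99)/2 × 0.5 = 16.4475
  [5.5→7.5]: (31.99+25.36)/2 × 2 = 57.35
  Sum = 224.5475 mcg/mL·hr

AUC = 225 mcg/mL·hr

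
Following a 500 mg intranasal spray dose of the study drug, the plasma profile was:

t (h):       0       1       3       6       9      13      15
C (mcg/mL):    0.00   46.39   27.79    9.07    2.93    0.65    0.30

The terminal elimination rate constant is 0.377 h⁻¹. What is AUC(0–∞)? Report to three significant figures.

Trapezoidal AUC_0→15:
  [0→1]: (0.00+46.39)/2 × 1 = 23.195
  [1→3]: (46.39+27.79)/2 × 2 = 74.18
  [3→6]: (27.79+9.07)/2 × 3 = 55.29
  [6→9]: (9.07+2.93)/2 × 3 = 18.0
  [9→13]: (2.93+0.65)/2 × 4 = 7.16
  [13→15]: (0.65+0.30)/2 × 2 = 0.95
  Sum = 178.775 mcg/mL·h
Extrapolated tail: C_last / k_e = 0.30 / 0.377 = 0.796
AUC_0→∞ = 178.775 + 0.796 = 179.571 mcg/mL·h

AUC = 180 mcg/mL·h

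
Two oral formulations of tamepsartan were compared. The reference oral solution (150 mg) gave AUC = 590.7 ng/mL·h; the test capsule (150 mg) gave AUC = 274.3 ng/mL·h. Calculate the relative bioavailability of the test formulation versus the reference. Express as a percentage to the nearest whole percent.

F_rel = 46%

F_rel = (AUC_test/D_test) / (AUC_ref/D_ref)
      = (274.3/150) / (590.7/150)
      = 1.82867 / 3.938 = 0.4644 = 46.44%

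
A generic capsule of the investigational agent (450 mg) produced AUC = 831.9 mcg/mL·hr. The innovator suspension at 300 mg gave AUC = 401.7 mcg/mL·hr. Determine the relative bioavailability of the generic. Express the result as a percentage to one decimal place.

F_rel = (AUC_test/D_test) / (AUC_ref/D_ref)
      = (831.9/450) / (401.7/300)
      = 1.84867 / 1.339 = 1.3806 = 138.06%

F_rel = 138.1%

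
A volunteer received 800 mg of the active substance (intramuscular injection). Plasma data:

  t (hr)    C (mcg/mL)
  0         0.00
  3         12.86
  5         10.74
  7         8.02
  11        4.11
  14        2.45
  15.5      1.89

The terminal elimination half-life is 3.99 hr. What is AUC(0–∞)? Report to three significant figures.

AUC = 110 mcg/mL·hr

Trapezoidal AUC_0→15.5:
  [0→3]: (0.00+12.86)/2 × 3 = 19.29
  [3→5]: (12.86+10.74)/2 × 2 = 23.6
  [5→7]: (10.74+8.02)/2 × 2 = 18.76
  [7→11]: (8.02+4.11)/2 × 4 = 24.26
  [11→14]: (4.11+2.45)/2 × 3 = 9.84
  [14→15.5]: (2.45+1.89)/2 × 1.5 = 3.255
  Sum = 99.005 mcg/mL·hr
k_e = ln2 / t½ = 0.693147 / 3.99 = 0.1737 hr^-1
Extrapolated tail: C_last / k_e = 1.89 / 0.1737 = 10.881
AUC_0→∞ = 99.005 + 10.881 = 109.886 mcg/mL·hr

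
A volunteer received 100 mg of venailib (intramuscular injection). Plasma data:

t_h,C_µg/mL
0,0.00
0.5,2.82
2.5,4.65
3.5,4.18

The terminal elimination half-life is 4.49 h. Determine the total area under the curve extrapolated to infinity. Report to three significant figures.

Trapezoidal AUC_0→3.5:
  [0→0.5]: (0.00+2.82)/2 × 0.5 = 0.705
  [0.5→2.5]: (2.82+4.65)/2 × 2 = 7.47
  [2.5→3.5]: (4.65+4.18)/2 × 1 = 4.415
  Sum = 12.59 µg/mL·h
k_e = ln2 / t½ = 0.693147 / 4.49 = 0.1544 h^-1
Extrapolated tail: C_last / k_e = 4.18 / 0.1544 = 27.073
AUC_0→∞ = 12.59 + 27.073 = 39.663 µg/mL·h

AUC = 39.7 µg/mL·h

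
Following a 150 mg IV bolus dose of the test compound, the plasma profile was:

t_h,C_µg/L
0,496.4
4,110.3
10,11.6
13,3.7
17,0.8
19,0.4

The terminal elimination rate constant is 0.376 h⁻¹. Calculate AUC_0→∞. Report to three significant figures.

Trapezoidal AUC_0→19:
  [0→4]: (496.4+110.3)/2 × 4 = 1213.4
  [4→10]: (110.3+11.6)/2 × 6 = 365.7
  [10→13]: (11.6+3.7)/2 × 3 = 22.95
  [13→17]: (3.7+0.8)/2 × 4 = 9.0
  [17→19]: (0.8+0.4)/2 × 2 = 1.2
  Sum = 1612.25 µg/L·h
Extrapolated tail: C_last / k_e = 0.4 / 0.376 = 1.064
AUC_0→∞ = 1612.25 + 1.064 = 1613.314 µg/L·h

AUC = 1610 µg/L·h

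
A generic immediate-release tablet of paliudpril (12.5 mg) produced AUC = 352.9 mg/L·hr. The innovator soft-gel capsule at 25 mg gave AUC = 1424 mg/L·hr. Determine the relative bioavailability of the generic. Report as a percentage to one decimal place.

F_rel = (AUC_test/D_test) / (AUC_ref/D_ref)
      = (352.9/12.5) / (1424/25)
      = 28.232 / 56.96 = 0.4956 = 49.56%

F_rel = 49.6%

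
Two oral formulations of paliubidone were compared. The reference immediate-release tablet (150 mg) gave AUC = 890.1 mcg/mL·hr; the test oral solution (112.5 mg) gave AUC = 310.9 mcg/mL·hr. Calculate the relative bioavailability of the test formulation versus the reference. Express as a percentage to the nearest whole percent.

F_rel = (AUC_test/D_test) / (AUC_ref/D_ref)
      = (310.9/112.5) / (890.1/150)
      = 2.76356 / 5.934 = 0.4657 = 46.57%

F_rel = 47%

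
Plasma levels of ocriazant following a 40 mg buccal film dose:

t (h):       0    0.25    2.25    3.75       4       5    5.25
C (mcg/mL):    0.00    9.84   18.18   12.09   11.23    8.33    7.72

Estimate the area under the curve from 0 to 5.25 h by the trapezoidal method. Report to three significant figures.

Trapezoidal AUC_0→5.25:
  [0→0.25]: (0.00+9.84)/2 × 0.25 = 1.23
  [0.25→2.25]: (9.84+18.18)/2 × 2 = 28.02
  [2.25→3.75]: (18.18+12.09)/2 × 1.5 = 22.7025
  [3.75→4]: (12.09+11.23)/2 × 0.25 = 2.915
  [4→5]: (11.23+8.33)/2 × 1 = 9.78
  [5→5.25]: (8.33+7.72)/2 × 0.25 = 2.00625
  Sum = 66.65375 mcg/mL·h

AUC = 66.7 mcg/mL·h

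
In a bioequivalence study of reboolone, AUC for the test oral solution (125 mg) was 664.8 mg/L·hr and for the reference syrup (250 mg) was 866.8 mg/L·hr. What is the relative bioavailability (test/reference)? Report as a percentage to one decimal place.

F_rel = 153.4%

F_rel = (AUC_test/D_test) / (AUC_ref/D_ref)
      = (664.8/125) / (866.8/250)
      = 5.3184 / 3.4672 = 1.5339 = 153.39%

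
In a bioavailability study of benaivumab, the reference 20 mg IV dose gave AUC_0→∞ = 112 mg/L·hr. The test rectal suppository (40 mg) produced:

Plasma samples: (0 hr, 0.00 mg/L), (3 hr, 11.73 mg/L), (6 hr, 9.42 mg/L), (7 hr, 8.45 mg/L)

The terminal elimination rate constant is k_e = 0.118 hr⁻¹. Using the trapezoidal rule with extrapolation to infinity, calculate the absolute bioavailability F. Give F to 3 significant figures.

Trapezoidal AUC_0→7 (rectal suppository):
  [0→3]: (0.00+11.73)/2 × 3 = 17.595
  [3→6]: (11.73+9.42)/2 × 3 = 31.725
  [6→7]: (9.42+8.45)/2 × 1 = 8.935
  Sum = 58.255 mg/L·hr
Tail: C_last/k_e = 8.45/0.118 = 71.610
AUC_0→∞ (rectal suppository) = 58.255 + 71.610 = 129.865 mg/L·hr
F = (AUC_ev/D_ev)/(AUC_iv/D_iv) = (129.865/40)/(112/20) = 3.246625/5.6 = 0.5798

F = 0.580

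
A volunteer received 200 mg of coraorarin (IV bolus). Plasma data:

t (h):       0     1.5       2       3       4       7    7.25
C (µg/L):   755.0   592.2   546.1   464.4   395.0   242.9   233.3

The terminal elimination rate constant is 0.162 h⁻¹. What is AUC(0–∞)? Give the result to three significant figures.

AUC = 4690 µg/L·h

Trapezoidal AUC_0→7.25:
  [0→1.5]: (755.0+592.2)/2 × 1.5 = 1010.4
  [1.5→2]: (592.2+546.1)/2 × 0.5 = 284.575
  [2→3]: (546.1+464.4)/2 × 1 = 505.25
  [3→4]: (464.4+395.0)/2 × 1 = 429.7
  [4→7]: (395.0+242.9)/2 × 3 = 956.85
  [7→7.25]: (242.9+233.3)/2 × 0.25 = 59.525
  Sum = 3246.3 µg/L·h
Extrapolated tail: C_last / k_e = 233.3 / 0.162 = 1440.123
AUC_0→∞ = 3246.3 + 1440.123 = 4686.423 µg/L·h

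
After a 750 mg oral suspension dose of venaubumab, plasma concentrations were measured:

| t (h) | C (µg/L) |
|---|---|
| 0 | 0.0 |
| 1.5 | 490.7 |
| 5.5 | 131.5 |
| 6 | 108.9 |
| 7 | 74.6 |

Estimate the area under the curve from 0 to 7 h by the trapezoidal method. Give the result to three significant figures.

Trapezoidal AUC_0→7:
  [0→1.5]: (0.0+490.7)/2 × 1.5 = 368.025
  [1.5→5.5]: (490.7+131.5)/2 × 4 = 1244.4
  [5.5→6]: (131.5+108.9)/2 × 0.5 = 60.1
  [6→7]: (108.9+74.6)/2 × 1 = 91.75
  Sum = 1764.275 µg/L·h

AUC = 1760 µg/L·h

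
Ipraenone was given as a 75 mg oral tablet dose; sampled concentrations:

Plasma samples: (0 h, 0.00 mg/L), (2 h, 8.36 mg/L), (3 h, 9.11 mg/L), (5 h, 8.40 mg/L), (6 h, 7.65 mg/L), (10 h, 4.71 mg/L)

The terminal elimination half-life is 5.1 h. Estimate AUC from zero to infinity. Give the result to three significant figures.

Trapezoidal AUC_0→10:
  [0→2]: (0.00+8.36)/2 × 2 = 8.36
  [2→3]: (8.36+9.11)/2 × 1 = 8.735
  [3→5]: (9.11+8.40)/2 × 2 = 17.51
  [5→6]: (8.40+7.65)/2 × 1 = 8.025
  [6→10]: (7.65+4.71)/2 × 4 = 24.72
  Sum = 67.35 mg/L·h
k_e = ln2 / t½ = 0.693147 / 5.1 = 0.1359 h^-1
Extrapolated tail: C_last / k_e = 4.71 / 0.1359 = 34.658
AUC_0→∞ = 67.35 + 34.658 = 102.008 mg/L·h

AUC = 102 mg/L·h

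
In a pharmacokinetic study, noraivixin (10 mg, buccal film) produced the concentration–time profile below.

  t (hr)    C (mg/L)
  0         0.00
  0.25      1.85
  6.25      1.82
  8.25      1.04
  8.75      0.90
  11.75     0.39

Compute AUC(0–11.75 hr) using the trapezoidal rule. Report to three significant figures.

AUC = 16.5 mg/L·hr

Trapezoidal AUC_0→11.75:
  [0→0.25]: (0.00+1.85)/2 × 0.25 = 0.23125
  [0.25→6.25]: (1.85+1.82)/2 × 6 = 11.01
  [6.25→8.25]: (1.82+1.04)/2 × 2 = 2.86
  [8.25→8.75]: (1.04+0.90)/2 × 0.5 = 0.485
  [8.75→11.75]: (0.90+0.39)/2 × 3 = 1.935
  Sum = 16.52125 mg/L·hr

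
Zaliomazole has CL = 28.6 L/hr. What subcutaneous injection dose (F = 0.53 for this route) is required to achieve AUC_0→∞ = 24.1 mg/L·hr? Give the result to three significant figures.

Dose = 1300 mg

Dose = CL × AUC_0→∞ / F
     = 28.6 × 24.1 / 0.53 = 1300.49 mg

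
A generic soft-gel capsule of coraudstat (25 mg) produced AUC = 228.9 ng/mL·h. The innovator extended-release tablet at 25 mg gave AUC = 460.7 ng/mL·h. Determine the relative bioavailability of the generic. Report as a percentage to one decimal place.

F_rel = (AUC_test/D_test) / (AUC_ref/D_ref)
      = (228.9/25) / (460.7/25)
      = 9.156 / 18.428 = 0.4969 = 49.69%

F_rel = 49.7%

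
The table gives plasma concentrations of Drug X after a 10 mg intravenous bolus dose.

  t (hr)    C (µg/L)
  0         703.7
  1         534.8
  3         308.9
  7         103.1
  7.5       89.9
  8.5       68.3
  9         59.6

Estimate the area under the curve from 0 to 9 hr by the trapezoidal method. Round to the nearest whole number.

AUC = 2446 µg/L·hr

Trapezoidal AUC_0→9:
  [0→1]: (703.7+534.8)/2 × 1 = 619.25
  [1→3]: (534.8+308.9)/2 × 2 = 843.7
  [3→7]: (308.9+103.1)/2 × 4 = 824.0
  [7→7.5]: (103.1+89.9)/2 × 0.5 = 48.25
  [7.5→8.5]: (89.9+68.3)/2 × 1 = 79.1
  [8.5→9]: (68.3+59.6)/2 × 0.5 = 31.975
  Sum = 2446.275 µg/L·hr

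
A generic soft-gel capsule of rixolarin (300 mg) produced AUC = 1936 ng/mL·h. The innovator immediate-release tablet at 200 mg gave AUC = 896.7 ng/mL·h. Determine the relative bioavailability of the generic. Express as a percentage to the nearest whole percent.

F_rel = 144%

F_rel = (AUC_test/D_test) / (AUC_ref/D_ref)
      = (1936/300) / (896.7/200)
      = 6.45333 / 4.4835 = 1.4394 = 143.94%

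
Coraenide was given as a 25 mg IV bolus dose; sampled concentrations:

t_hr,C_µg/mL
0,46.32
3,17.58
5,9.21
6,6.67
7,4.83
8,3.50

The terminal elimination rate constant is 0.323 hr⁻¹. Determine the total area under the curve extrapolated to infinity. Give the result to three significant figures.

Trapezoidal AUC_0→8:
  [0→3]: (46.32+17.58)/2 × 3 = 95.85
  [3→5]: (17.58+9.21)/2 × 2 = 26.79
  [5→6]: (9.21+6.67)/2 × 1 = 7.94
  [6→7]: (6.67+4.83)/2 × 1 = 5.75
  [7→8]: (4.83+3.50)/2 × 1 = 4.165
  Sum = 140.495 µg/mL·hr
Extrapolated tail: C_last / k_e = 3.50 / 0.323 = 10.836
AUC_0→∞ = 140.495 + 10.836 = 151.331 µg/mL·hr

AUC = 151 µg/mL·hr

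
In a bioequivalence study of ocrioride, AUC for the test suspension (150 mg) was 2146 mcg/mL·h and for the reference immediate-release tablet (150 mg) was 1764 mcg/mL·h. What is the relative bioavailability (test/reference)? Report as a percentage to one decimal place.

F_rel = 121.7%

F_rel = (AUC_test/D_test) / (AUC_ref/D_ref)
      = (2146/150) / (1764/150)
      = 14.3067 / 11.76 = 1.2166 = 121.66%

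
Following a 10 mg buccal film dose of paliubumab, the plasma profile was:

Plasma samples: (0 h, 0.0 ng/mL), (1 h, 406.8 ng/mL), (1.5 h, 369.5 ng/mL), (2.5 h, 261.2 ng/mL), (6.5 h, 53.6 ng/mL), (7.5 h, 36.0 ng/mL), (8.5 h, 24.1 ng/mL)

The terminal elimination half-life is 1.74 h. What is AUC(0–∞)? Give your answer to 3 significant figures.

Trapezoidal AUC_0→8.5:
  [0→1]: (0.0+406.8)/2 × 1 = 203.4
  [1→1.5]: (406.8+369.5)/2 × 0.5 = 194.075
  [1.5→2.5]: (369.5+261.2)/2 × 1 = 315.35
  [2.5→6.5]: (261.2+53.6)/2 × 4 = 629.6
  [6.5→7.5]: (53.6+36.0)/2 × 1 = 44.8
  [7.5→8.5]: (36.0+24.1)/2 × 1 = 30.05
  Sum = 1417.275 ng/mL·h
k_e = ln2 / t½ = 0.693147 / 1.74 = 0.3984 h^-1
Extrapolated tail: C_last / k_e = 24.1 / 0.3984 = 60.492
AUC_0→∞ = 1417.275 + 60.492 = 1477.767 ng/mL·h

AUC = 1480 ng/mL·h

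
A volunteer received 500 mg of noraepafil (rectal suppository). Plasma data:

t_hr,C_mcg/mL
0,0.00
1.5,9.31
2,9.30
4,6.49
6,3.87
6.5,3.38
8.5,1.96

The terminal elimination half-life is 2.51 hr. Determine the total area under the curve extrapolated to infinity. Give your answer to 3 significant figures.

AUC = 52.0 mcg/mL·hr

Trapezoidal AUC_0→8.5:
  [0→1.5]: (0.00+9.31)/2 × 1.5 = 6.9825
  [1.5→2]: (9.31+9.30)/2 × 0.5 = 4.6525
  [2→4]: (9.30+6.49)/2 × 2 = 15.79
  [4→6]: (6.49+3.87)/2 × 2 = 10.36
  [6→6.5]: (3.87+3.38)/2 × 0.5 = 1.8125
  [6.5→8.5]: (3.38+1.96)/2 × 2 = 5.34
  Sum = 44.9375 mcg/mL·hr
k_e = ln2 / t½ = 0.693147 / 2.51 = 0.2762 hr^-1
Extrapolated tail: C_last / k_e = 1.96 / 0.2762 = 7.096
AUC_0→∞ = 44.9375 + 7.096 = 52.0335 mcg/mL·hr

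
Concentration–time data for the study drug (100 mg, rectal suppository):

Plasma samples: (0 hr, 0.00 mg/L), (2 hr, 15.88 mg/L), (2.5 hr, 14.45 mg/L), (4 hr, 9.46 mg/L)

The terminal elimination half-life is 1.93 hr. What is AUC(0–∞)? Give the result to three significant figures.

Trapezoidal AUC_0→4:
  [0→2]: (0.00+15.88)/2 × 2 = 15.88
  [2→2.5]: (15.88+14.45)/2 × 0.5 = 7.5825
  [2.5→4]: (14.45+9.46)/2 × 1.5 = 17.9325
  Sum = 41.395 mg/L·hr
k_e = ln2 / t½ = 0.693147 / 1.93 = 0.3591 hr^-1
Extrapolated tail: C_last / k_e = 9.46 / 0.3591 = 26.344
AUC_0→∞ = 41.395 + 26.344 = 67.739 mg/L·hr

AUC = 67.7 mg/L·hr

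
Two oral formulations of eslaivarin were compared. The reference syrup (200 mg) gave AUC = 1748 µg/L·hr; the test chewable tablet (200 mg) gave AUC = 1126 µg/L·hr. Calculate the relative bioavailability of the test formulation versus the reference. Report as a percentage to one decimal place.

F_rel = (AUC_test/D_test) / (AUC_ref/D_ref)
      = (1126/200) / (1748/200)
      = 5.63 / 8.74 = 0.6442 = 64.42%

F_rel = 64.4%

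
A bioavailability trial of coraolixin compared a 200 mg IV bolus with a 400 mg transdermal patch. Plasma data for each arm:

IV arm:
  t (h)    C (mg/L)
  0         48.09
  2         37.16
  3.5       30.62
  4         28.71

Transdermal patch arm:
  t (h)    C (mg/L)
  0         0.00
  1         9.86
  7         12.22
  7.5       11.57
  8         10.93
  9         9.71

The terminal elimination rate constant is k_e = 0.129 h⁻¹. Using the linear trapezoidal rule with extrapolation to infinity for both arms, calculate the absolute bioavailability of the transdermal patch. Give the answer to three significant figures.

Trapezoidal AUC_0→4 (IV):
  [0→2]: (48.09+37.16)/2 × 2 = 85.25
  [2→3.5]: (37.16+30.62)/2 × 1.5 = 50.835
  [3.5→4]: (30.62+28.71)/2 × 0.5 = 14.8325
  Sum = 150.9175 mg/L·h
IV tail: 28.71/0.129 = 222.558; AUC_iv,0→∞ = 150.9175 + 222.558 = 373.4755 mg/L·h
Trapezoidal AUC_0→9 (transdermal patch):
  [0→1]: (0.00+9.86)/2 × 1 = 4.93
  [1→7]: (9.86+12.22)/2 × 6 = 66.24
  [7→7.5]: (12.22+11.57)/2 × 0.5 = 5.9475
  [7.5→8]: (11.57+10.93)/2 × 0.5 = 5.625
  [8→9]: (10.93+9.71)/2 × 1 = 10.32
  Sum = 93.0625 mg/L·h
transdermal patch tail: 9.71/0.129 = 75.271; AUC_ev,0→∞ = 93.0625 + 75.271 = 168.3335 mg/L·h
F = (AUC_ev/D_ev)/(AUC_iv/D_iv) = (168.3335/400)/(373.4755/200) = 0.42083375/1.8673775 = 0.2254

F = 0.225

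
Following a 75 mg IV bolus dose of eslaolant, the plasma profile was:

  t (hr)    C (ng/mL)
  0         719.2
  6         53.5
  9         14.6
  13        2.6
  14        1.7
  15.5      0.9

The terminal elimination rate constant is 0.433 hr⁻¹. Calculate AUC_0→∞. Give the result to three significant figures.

Trapezoidal AUC_0→15.5:
  [0→6]: (719.2+53.5)/2 × 6 = 2318.1
  [6→9]: (53.5+14.6)/2 × 3 = 102.15
  [9→13]: (14.6+2.6)/2 × 4 = 34.4
  [13→14]: (2.6+1.7)/2 × 1 = 2.15
  [14→15.5]: (1.7+0.9)/2 × 1.5 = 1.95
  Sum = 2458.75 ng/mL·hr
Extrapolated tail: C_last / k_e = 0.9 / 0.433 = 2.079
AUC_0→∞ = 2458.75 + 2.079 = 2460.829 ng/mL·hr

AUC = 2460 ng/mL·hr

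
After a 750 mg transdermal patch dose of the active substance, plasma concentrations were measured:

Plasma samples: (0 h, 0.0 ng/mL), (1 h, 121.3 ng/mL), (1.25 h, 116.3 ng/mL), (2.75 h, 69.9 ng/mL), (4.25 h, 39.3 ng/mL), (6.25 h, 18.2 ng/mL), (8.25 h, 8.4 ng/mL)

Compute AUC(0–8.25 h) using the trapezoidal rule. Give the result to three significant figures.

AUC = 396 ng/mL·h

Trapezoidal AUC_0→8.25:
  [0→1]: (0.0+121.3)/2 × 1 = 60.65
  [1→1.25]: (121.3+116.3)/2 × 0.25 = 29.7
  [1.25→2.75]: (116.3+69.9)/2 × 1.5 = 139.65
  [2.75→4.25]: (69.9+39.3)/2 × 1.5 = 81.9
  [4.25→6.25]: (39.3+18.2)/2 × 2 = 57.5
  [6.25→8.25]: (18.2+8.4)/2 × 2 = 26.6
  Sum = 396.0 ng/mL·h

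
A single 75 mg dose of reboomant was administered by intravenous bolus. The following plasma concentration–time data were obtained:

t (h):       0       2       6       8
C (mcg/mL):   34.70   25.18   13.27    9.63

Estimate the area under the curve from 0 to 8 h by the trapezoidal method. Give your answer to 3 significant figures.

AUC = 160 mcg/mL·h

Trapezoidal AUC_0→8:
  [0→2]: (34.70+25.18)/2 × 2 = 59.88
  [2→6]: (25.18+13.27)/2 × 4 = 76.9
  [6→8]: (13.27+9.63)/2 × 2 = 22.9
  Sum = 159.68 mcg/mL·h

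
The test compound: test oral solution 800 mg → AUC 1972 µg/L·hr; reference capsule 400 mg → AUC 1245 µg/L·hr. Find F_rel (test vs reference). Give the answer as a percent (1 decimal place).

F_rel = (AUC_test/D_test) / (AUC_ref/D_ref)
      = (1972/800) / (1245/400)
      = 2.465 / 3.1125 = 0.7920 = 79.20%

F_rel = 79.2%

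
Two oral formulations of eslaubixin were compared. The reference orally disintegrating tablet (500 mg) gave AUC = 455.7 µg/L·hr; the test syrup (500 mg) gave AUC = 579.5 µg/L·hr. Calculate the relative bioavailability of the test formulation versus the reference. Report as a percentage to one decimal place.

F_rel = (AUC_test/D_test) / (AUC_ref/D_ref)
      = (579.5/500) / (455.7/500)
      = 1.159 / 0.9114 = 1.2717 = 127.17%

F_rel = 127.2%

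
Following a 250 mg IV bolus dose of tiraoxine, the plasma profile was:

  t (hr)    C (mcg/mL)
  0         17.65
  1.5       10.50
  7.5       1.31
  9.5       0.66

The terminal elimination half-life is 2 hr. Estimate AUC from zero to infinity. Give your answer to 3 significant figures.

Trapezoidal AUC_0→9.5:
  [0→1.5]: (17.65+10.50)/2 × 1.5 = 21.1125
  [1.5→7.5]: (10.50+1.31)/2 × 6 = 35.43
  [7.5→9.5]: (1.31+0.66)/2 × 2 = 1.97
  Sum = 58.5125 mcg/mL·hr
k_e = ln2 / t½ = 0.693147 / 2 = 0.3466 hr^-1
Extrapolated tail: C_last / k_e = 0.66 / 0.3466 = 1.904
AUC_0→∞ = 58.5125 + 1.904 = 60.4165 mcg/mL·hr

AUC = 60.4 mcg/mL·hr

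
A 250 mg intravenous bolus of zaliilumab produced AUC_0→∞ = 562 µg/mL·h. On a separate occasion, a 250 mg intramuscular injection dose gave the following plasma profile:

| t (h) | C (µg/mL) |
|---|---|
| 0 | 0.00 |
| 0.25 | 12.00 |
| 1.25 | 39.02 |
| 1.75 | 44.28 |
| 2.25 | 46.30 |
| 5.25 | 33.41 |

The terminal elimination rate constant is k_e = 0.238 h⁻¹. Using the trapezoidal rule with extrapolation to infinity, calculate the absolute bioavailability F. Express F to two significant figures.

Trapezoidal AUC_0→5.25 (intramuscular injection):
  [0→0.25]: (0.00+12.00)/2 × 0.25 = 1.5
  [0.25→1.25]: (12.00+39.02)/2 × 1 = 25.51
  [1.25→1.75]: (39.02+44.28)/2 × 0.5 = 20.825
  [1.75→2.25]: (44.28+46.30)/2 × 0.5 = 22.645
  [2.25→5.25]: (46.30+33.41)/2 × 3 = 119.565
  Sum = 190.045 µg/mL·h
Tail: C_last/k_e = 33.41/0.238 = 140.378
AUC_0→∞ (intramuscular injection) = 190.045 + 140.378 = 330.423 µg/mL·h
F = (AUC_ev/D_ev)/(AUC_iv/D_iv) = (330.423/250)/(562/250) = 1.321692/2.248 = 0.5879

F = 0.59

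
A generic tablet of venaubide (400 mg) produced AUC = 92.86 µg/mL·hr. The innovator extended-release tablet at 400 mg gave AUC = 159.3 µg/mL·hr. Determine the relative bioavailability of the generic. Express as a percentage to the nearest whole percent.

F_rel = 58%

F_rel = (AUC_test/D_test) / (AUC_ref/D_ref)
      = (92.86/400) / (159.3/400)
      = 0.23215 / 0.39825 = 0.5829 = 58.29%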